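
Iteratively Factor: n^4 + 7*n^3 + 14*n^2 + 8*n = (n + 2)*(n^3 + 5*n^2 + 4*n) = n*(n + 2)*(n^2 + 5*n + 4) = n*(n + 1)*(n + 2)*(n + 4)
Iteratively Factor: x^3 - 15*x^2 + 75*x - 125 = (x - 5)*(x^2 - 10*x + 25) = (x - 5)^2*(x - 5)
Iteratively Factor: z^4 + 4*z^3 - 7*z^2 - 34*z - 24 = (z + 4)*(z^3 - 7*z - 6) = (z - 3)*(z + 4)*(z^2 + 3*z + 2) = (z - 3)*(z + 1)*(z + 4)*(z + 2)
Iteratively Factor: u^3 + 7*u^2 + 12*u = (u + 3)*(u^2 + 4*u) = u*(u + 3)*(u + 4)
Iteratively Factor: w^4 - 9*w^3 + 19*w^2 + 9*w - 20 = (w - 1)*(w^3 - 8*w^2 + 11*w + 20) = (w - 4)*(w - 1)*(w^2 - 4*w - 5) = (w - 5)*(w - 4)*(w - 1)*(w + 1)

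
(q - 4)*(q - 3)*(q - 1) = q^3 - 8*q^2 + 19*q - 12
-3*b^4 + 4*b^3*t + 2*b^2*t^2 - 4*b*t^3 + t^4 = (-3*b + t)*(-b + t)^2*(b + t)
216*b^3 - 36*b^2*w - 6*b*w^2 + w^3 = (-6*b + w)^2*(6*b + w)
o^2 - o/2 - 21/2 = (o - 7/2)*(o + 3)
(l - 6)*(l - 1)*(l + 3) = l^3 - 4*l^2 - 15*l + 18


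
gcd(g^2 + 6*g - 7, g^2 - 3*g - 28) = 1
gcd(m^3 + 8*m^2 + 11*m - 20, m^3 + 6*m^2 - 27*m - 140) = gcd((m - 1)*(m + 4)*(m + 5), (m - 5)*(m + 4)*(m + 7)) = m + 4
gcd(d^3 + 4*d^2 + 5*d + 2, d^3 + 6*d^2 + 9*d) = 1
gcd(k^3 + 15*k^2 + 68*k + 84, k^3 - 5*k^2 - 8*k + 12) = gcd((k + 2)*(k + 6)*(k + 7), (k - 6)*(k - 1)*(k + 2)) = k + 2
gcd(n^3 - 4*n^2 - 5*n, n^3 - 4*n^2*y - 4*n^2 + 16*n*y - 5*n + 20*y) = n^2 - 4*n - 5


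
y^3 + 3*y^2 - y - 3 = (y - 1)*(y + 1)*(y + 3)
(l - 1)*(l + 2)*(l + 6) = l^3 + 7*l^2 + 4*l - 12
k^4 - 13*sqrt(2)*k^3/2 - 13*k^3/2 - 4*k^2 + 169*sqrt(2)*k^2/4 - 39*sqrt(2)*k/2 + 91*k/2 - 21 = (k - 6)*(k - 1/2)*(k - 7*sqrt(2))*(k + sqrt(2)/2)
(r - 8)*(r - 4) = r^2 - 12*r + 32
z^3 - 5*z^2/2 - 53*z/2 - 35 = (z - 7)*(z + 2)*(z + 5/2)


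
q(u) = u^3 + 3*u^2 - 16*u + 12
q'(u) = 3*u^2 + 6*u - 16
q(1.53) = -1.88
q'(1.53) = 0.20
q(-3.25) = 61.36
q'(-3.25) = -3.81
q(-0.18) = 14.97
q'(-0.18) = -16.98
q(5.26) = 156.37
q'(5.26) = 98.56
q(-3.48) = 61.87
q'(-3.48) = -0.55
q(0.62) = 3.47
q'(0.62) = -11.13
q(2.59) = 8.06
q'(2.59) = 19.66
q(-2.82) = 58.55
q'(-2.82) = -9.06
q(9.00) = 840.00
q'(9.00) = 281.00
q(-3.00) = 60.00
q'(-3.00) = -7.00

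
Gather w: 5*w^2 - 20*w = 5*w^2 - 20*w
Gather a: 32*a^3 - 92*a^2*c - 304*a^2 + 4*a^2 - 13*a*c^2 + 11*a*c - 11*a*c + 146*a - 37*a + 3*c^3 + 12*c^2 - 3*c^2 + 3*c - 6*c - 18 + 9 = 32*a^3 + a^2*(-92*c - 300) + a*(109 - 13*c^2) + 3*c^3 + 9*c^2 - 3*c - 9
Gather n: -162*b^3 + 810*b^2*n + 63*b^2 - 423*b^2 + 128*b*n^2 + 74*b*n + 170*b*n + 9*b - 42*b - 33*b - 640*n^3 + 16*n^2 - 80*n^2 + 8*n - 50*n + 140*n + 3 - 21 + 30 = -162*b^3 - 360*b^2 - 66*b - 640*n^3 + n^2*(128*b - 64) + n*(810*b^2 + 244*b + 98) + 12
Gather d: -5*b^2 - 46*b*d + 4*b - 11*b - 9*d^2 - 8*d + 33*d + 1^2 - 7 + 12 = -5*b^2 - 7*b - 9*d^2 + d*(25 - 46*b) + 6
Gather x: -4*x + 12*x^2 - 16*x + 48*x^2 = 60*x^2 - 20*x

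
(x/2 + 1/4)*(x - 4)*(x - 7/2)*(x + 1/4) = x^4/2 - 27*x^3/8 + 17*x^2/4 + 153*x/32 + 7/8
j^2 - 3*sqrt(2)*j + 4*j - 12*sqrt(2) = (j + 4)*(j - 3*sqrt(2))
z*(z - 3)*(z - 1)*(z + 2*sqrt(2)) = z^4 - 4*z^3 + 2*sqrt(2)*z^3 - 8*sqrt(2)*z^2 + 3*z^2 + 6*sqrt(2)*z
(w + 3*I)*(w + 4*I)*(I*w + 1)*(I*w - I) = -w^4 + w^3 - 6*I*w^3 + 5*w^2 + 6*I*w^2 - 5*w - 12*I*w + 12*I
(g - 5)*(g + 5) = g^2 - 25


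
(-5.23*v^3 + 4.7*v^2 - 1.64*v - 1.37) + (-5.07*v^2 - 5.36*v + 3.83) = -5.23*v^3 - 0.37*v^2 - 7.0*v + 2.46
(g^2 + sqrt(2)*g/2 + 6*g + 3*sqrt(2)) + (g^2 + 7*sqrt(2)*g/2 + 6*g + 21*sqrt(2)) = 2*g^2 + 4*sqrt(2)*g + 12*g + 24*sqrt(2)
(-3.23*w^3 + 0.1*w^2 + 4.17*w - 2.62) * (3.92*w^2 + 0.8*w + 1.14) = -12.6616*w^5 - 2.192*w^4 + 12.7442*w^3 - 6.8204*w^2 + 2.6578*w - 2.9868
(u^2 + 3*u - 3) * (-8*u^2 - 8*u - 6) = -8*u^4 - 32*u^3 - 6*u^2 + 6*u + 18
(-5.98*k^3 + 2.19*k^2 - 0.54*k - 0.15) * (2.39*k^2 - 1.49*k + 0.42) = -14.2922*k^5 + 14.1443*k^4 - 7.0653*k^3 + 1.3659*k^2 - 0.0033*k - 0.063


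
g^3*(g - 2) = g^4 - 2*g^3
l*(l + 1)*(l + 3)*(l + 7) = l^4 + 11*l^3 + 31*l^2 + 21*l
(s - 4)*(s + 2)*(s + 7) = s^3 + 5*s^2 - 22*s - 56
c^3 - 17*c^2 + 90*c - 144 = (c - 8)*(c - 6)*(c - 3)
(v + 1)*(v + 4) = v^2 + 5*v + 4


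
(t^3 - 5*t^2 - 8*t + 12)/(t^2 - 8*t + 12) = (t^2 + t - 2)/(t - 2)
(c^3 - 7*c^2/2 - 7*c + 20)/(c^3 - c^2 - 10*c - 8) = (c^2 + c/2 - 5)/(c^2 + 3*c + 2)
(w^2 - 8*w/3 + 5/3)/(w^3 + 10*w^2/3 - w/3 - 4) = (3*w - 5)/(3*w^2 + 13*w + 12)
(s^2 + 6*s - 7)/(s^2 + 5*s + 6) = (s^2 + 6*s - 7)/(s^2 + 5*s + 6)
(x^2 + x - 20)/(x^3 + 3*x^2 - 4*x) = (x^2 + x - 20)/(x*(x^2 + 3*x - 4))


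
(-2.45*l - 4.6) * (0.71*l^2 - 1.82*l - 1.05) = -1.7395*l^3 + 1.193*l^2 + 10.9445*l + 4.83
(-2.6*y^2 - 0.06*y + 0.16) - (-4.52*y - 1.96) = -2.6*y^2 + 4.46*y + 2.12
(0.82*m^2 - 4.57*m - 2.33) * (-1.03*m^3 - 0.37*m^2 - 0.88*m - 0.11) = -0.8446*m^5 + 4.4037*m^4 + 3.3692*m^3 + 4.7935*m^2 + 2.5531*m + 0.2563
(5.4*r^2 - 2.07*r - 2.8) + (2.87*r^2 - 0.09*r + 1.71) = 8.27*r^2 - 2.16*r - 1.09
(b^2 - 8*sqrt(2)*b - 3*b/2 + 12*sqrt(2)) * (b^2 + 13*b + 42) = b^4 - 8*sqrt(2)*b^3 + 23*b^3/2 - 92*sqrt(2)*b^2 + 45*b^2/2 - 180*sqrt(2)*b - 63*b + 504*sqrt(2)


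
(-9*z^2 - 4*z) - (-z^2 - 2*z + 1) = -8*z^2 - 2*z - 1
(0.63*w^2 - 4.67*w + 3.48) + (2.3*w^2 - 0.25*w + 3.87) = 2.93*w^2 - 4.92*w + 7.35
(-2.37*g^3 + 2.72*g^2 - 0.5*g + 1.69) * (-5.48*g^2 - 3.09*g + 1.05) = 12.9876*g^5 - 7.5823*g^4 - 8.1533*g^3 - 4.8602*g^2 - 5.7471*g + 1.7745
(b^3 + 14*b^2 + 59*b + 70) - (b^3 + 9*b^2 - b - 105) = 5*b^2 + 60*b + 175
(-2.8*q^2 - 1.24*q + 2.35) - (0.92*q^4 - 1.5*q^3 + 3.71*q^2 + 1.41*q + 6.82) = -0.92*q^4 + 1.5*q^3 - 6.51*q^2 - 2.65*q - 4.47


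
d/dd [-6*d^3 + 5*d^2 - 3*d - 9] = -18*d^2 + 10*d - 3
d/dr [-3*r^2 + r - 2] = 1 - 6*r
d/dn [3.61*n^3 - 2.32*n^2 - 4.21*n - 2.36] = 10.83*n^2 - 4.64*n - 4.21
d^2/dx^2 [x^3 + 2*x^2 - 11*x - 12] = 6*x + 4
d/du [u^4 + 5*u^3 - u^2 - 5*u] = 4*u^3 + 15*u^2 - 2*u - 5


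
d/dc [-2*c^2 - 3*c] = -4*c - 3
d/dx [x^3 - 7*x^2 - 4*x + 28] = 3*x^2 - 14*x - 4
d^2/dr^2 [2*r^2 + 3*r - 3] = 4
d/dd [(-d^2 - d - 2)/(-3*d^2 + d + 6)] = 4*(-d^2 - 6*d - 1)/(9*d^4 - 6*d^3 - 35*d^2 + 12*d + 36)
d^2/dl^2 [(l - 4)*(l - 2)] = 2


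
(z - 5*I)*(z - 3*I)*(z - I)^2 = z^4 - 10*I*z^3 - 32*z^2 + 38*I*z + 15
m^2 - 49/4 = (m - 7/2)*(m + 7/2)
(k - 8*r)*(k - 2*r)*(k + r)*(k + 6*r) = k^4 - 3*k^3*r - 48*k^2*r^2 + 52*k*r^3 + 96*r^4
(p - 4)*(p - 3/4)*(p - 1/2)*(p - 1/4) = p^4 - 11*p^3/2 + 107*p^2/16 - 91*p/32 + 3/8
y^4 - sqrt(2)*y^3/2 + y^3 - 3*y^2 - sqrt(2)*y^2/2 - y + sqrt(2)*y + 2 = (y - 1)*(y + 2)*(y - sqrt(2))*(y + sqrt(2)/2)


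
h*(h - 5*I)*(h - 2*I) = h^3 - 7*I*h^2 - 10*h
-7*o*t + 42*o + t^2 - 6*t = (-7*o + t)*(t - 6)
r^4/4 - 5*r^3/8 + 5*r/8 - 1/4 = (r/4 + 1/4)*(r - 2)*(r - 1)*(r - 1/2)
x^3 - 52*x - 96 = (x - 8)*(x + 2)*(x + 6)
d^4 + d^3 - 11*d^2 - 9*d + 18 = (d - 3)*(d - 1)*(d + 2)*(d + 3)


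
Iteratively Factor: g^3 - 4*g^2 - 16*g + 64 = (g - 4)*(g^2 - 16) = (g - 4)*(g + 4)*(g - 4)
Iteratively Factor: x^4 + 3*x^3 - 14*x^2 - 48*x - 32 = (x + 4)*(x^3 - x^2 - 10*x - 8) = (x + 2)*(x + 4)*(x^2 - 3*x - 4) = (x - 4)*(x + 2)*(x + 4)*(x + 1)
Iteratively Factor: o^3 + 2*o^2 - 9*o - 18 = (o - 3)*(o^2 + 5*o + 6) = (o - 3)*(o + 3)*(o + 2)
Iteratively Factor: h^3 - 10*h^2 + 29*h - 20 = (h - 1)*(h^2 - 9*h + 20) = (h - 5)*(h - 1)*(h - 4)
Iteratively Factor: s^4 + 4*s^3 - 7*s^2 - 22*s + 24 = (s - 2)*(s^3 + 6*s^2 + 5*s - 12) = (s - 2)*(s + 4)*(s^2 + 2*s - 3) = (s - 2)*(s - 1)*(s + 4)*(s + 3)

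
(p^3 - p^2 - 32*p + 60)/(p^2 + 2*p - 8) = (p^2 + p - 30)/(p + 4)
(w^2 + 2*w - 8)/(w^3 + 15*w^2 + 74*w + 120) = (w - 2)/(w^2 + 11*w + 30)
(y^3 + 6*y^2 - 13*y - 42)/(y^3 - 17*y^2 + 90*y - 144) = (y^2 + 9*y + 14)/(y^2 - 14*y + 48)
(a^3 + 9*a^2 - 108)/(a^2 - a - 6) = (a^2 + 12*a + 36)/(a + 2)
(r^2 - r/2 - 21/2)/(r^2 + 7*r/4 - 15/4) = 2*(2*r - 7)/(4*r - 5)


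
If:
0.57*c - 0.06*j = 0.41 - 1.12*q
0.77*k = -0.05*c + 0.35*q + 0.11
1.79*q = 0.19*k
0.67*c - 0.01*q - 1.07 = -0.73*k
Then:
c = 1.55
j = 7.97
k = 0.04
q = 0.00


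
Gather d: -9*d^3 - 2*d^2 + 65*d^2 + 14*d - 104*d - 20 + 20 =-9*d^3 + 63*d^2 - 90*d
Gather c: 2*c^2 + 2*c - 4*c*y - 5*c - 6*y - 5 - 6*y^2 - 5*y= 2*c^2 + c*(-4*y - 3) - 6*y^2 - 11*y - 5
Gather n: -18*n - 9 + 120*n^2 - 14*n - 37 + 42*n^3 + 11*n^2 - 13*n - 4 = 42*n^3 + 131*n^2 - 45*n - 50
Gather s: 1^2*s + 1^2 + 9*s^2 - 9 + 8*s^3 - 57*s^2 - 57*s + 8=8*s^3 - 48*s^2 - 56*s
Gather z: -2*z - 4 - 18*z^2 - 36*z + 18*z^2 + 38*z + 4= 0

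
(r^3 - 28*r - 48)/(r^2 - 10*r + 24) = (r^2 + 6*r + 8)/(r - 4)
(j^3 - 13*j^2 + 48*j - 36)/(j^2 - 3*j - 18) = (j^2 - 7*j + 6)/(j + 3)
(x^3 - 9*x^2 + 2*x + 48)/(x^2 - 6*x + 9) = (x^2 - 6*x - 16)/(x - 3)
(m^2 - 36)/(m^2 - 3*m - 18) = (m + 6)/(m + 3)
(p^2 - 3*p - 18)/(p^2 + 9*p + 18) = (p - 6)/(p + 6)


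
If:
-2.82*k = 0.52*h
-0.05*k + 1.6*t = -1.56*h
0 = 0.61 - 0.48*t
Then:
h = -1.30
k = 0.24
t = 1.27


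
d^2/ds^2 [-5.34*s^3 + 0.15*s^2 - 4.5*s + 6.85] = 0.3 - 32.04*s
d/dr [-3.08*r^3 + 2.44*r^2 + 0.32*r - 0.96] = -9.24*r^2 + 4.88*r + 0.32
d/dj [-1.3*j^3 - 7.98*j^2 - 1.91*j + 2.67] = -3.9*j^2 - 15.96*j - 1.91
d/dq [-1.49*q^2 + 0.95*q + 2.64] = 0.95 - 2.98*q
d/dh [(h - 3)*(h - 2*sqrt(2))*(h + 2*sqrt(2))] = 3*h^2 - 6*h - 8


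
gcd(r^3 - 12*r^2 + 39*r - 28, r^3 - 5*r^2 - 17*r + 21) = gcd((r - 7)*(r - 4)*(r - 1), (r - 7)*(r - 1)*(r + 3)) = r^2 - 8*r + 7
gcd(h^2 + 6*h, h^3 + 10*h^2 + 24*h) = h^2 + 6*h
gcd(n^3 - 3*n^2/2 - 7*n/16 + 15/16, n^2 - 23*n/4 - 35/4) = 1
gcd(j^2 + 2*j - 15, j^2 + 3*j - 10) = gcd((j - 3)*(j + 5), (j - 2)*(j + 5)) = j + 5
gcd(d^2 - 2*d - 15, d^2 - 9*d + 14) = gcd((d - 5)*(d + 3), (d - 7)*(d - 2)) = 1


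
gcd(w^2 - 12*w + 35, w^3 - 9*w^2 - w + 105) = w^2 - 12*w + 35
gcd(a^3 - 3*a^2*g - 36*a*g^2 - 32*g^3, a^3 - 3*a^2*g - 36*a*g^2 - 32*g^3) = a^3 - 3*a^2*g - 36*a*g^2 - 32*g^3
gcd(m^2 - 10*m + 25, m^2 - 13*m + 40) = m - 5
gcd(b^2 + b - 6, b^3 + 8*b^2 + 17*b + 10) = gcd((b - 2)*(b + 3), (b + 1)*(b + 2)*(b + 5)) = 1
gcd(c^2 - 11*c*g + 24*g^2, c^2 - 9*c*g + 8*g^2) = c - 8*g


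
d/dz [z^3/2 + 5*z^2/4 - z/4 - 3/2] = 3*z^2/2 + 5*z/2 - 1/4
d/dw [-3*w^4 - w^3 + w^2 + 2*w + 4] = -12*w^3 - 3*w^2 + 2*w + 2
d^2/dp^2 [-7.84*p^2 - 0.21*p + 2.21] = -15.6800000000000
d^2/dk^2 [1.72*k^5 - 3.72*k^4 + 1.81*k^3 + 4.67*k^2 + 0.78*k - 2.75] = 34.4*k^3 - 44.64*k^2 + 10.86*k + 9.34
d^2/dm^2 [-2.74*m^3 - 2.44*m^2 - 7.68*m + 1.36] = -16.44*m - 4.88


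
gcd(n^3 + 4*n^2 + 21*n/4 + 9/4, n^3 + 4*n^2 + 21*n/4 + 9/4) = n^3 + 4*n^2 + 21*n/4 + 9/4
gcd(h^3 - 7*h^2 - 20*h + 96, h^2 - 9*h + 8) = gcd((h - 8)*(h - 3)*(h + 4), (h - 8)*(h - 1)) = h - 8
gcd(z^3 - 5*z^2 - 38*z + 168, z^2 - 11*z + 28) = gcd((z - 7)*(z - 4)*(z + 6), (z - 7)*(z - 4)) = z^2 - 11*z + 28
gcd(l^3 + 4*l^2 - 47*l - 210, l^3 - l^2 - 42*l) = l^2 - l - 42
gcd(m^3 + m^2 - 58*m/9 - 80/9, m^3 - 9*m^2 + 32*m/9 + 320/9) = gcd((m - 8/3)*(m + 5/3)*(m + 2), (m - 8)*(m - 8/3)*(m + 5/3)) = m^2 - m - 40/9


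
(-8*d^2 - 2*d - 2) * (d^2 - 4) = -8*d^4 - 2*d^3 + 30*d^2 + 8*d + 8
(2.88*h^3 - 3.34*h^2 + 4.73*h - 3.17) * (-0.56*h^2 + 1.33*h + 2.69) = -1.6128*h^5 + 5.7008*h^4 + 0.656199999999999*h^3 - 0.918499999999998*h^2 + 8.5076*h - 8.5273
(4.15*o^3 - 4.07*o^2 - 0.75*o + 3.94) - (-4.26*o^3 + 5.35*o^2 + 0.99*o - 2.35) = 8.41*o^3 - 9.42*o^2 - 1.74*o + 6.29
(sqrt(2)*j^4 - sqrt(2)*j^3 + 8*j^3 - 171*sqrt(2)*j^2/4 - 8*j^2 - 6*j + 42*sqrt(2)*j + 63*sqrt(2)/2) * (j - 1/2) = sqrt(2)*j^5 - 3*sqrt(2)*j^4/2 + 8*j^4 - 169*sqrt(2)*j^3/4 - 12*j^3 - 2*j^2 + 507*sqrt(2)*j^2/8 + 3*j + 21*sqrt(2)*j/2 - 63*sqrt(2)/4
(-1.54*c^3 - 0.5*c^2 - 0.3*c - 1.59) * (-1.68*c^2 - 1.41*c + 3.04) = 2.5872*c^5 + 3.0114*c^4 - 3.4726*c^3 + 1.5742*c^2 + 1.3299*c - 4.8336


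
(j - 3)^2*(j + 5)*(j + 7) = j^4 + 6*j^3 - 28*j^2 - 102*j + 315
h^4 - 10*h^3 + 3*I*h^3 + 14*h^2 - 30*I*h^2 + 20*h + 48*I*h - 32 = (h - 8)*(h - 2)*(h + I)*(h + 2*I)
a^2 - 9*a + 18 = (a - 6)*(a - 3)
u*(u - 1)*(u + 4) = u^3 + 3*u^2 - 4*u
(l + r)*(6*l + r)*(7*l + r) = 42*l^3 + 55*l^2*r + 14*l*r^2 + r^3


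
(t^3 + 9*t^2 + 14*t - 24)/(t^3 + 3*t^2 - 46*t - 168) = (t - 1)/(t - 7)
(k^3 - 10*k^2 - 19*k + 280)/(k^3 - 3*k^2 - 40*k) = (k - 7)/k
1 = 1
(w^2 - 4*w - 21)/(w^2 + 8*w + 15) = (w - 7)/(w + 5)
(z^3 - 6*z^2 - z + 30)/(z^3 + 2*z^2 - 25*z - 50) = (z - 3)/(z + 5)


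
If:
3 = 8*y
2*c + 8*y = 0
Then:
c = -3/2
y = 3/8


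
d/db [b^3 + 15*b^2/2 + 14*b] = 3*b^2 + 15*b + 14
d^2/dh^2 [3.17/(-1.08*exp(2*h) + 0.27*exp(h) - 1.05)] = (-3.17*(2.16*exp(h) - 0.27)*(4.32*exp(h) - 0.54)*exp(h) + (13.6944*exp(h) - 0.8559)*(1.08*exp(2*h) - 0.27*exp(h) + 1.05))*exp(h)/(1.08*exp(2*h) - 0.27*exp(h) + 1.05)^3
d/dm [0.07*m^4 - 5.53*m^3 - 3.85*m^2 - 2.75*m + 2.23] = 0.28*m^3 - 16.59*m^2 - 7.7*m - 2.75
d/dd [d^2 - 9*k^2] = 2*d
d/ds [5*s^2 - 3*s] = 10*s - 3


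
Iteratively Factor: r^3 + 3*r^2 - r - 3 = (r + 3)*(r^2 - 1) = (r - 1)*(r + 3)*(r + 1)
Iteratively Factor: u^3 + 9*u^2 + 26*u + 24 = (u + 4)*(u^2 + 5*u + 6) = (u + 2)*(u + 4)*(u + 3)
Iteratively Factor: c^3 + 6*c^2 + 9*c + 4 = (c + 1)*(c^2 + 5*c + 4) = (c + 1)^2*(c + 4)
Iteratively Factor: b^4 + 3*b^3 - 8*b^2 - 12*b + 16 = (b + 4)*(b^3 - b^2 - 4*b + 4) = (b - 1)*(b + 4)*(b^2 - 4) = (b - 1)*(b + 2)*(b + 4)*(b - 2)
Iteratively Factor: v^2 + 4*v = (v)*(v + 4)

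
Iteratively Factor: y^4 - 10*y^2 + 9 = (y - 1)*(y^3 + y^2 - 9*y - 9) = (y - 1)*(y + 3)*(y^2 - 2*y - 3) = (y - 3)*(y - 1)*(y + 3)*(y + 1)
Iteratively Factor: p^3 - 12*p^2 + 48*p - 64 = (p - 4)*(p^2 - 8*p + 16) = (p - 4)^2*(p - 4)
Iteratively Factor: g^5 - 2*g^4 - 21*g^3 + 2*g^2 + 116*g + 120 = (g + 2)*(g^4 - 4*g^3 - 13*g^2 + 28*g + 60) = (g + 2)^2*(g^3 - 6*g^2 - g + 30) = (g + 2)^3*(g^2 - 8*g + 15) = (g - 3)*(g + 2)^3*(g - 5)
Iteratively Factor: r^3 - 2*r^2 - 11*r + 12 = (r + 3)*(r^2 - 5*r + 4) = (r - 4)*(r + 3)*(r - 1)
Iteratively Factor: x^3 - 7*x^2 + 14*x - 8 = (x - 1)*(x^2 - 6*x + 8) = (x - 4)*(x - 1)*(x - 2)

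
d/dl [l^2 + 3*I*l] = 2*l + 3*I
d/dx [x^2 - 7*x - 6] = 2*x - 7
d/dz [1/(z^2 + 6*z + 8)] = 2*(-z - 3)/(z^2 + 6*z + 8)^2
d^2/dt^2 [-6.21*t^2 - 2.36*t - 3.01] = -12.4200000000000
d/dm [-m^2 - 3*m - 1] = -2*m - 3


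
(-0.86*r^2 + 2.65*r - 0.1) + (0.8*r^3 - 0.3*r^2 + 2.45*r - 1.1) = 0.8*r^3 - 1.16*r^2 + 5.1*r - 1.2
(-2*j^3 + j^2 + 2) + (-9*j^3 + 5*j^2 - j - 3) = -11*j^3 + 6*j^2 - j - 1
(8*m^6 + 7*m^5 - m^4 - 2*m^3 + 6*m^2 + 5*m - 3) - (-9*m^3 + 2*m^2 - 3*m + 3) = 8*m^6 + 7*m^5 - m^4 + 7*m^3 + 4*m^2 + 8*m - 6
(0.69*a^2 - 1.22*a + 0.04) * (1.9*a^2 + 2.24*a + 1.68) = 1.311*a^4 - 0.7724*a^3 - 1.4976*a^2 - 1.96*a + 0.0672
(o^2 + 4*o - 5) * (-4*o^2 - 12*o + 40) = -4*o^4 - 28*o^3 + 12*o^2 + 220*o - 200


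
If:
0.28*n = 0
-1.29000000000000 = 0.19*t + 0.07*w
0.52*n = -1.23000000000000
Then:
No Solution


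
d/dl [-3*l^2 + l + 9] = 1 - 6*l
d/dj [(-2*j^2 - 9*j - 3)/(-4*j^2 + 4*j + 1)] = (-44*j^2 - 28*j + 3)/(16*j^4 - 32*j^3 + 8*j^2 + 8*j + 1)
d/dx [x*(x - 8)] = 2*x - 8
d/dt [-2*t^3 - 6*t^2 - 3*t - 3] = -6*t^2 - 12*t - 3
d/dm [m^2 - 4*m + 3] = 2*m - 4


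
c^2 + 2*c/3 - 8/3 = (c - 4/3)*(c + 2)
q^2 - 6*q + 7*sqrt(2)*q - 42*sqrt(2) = (q - 6)*(q + 7*sqrt(2))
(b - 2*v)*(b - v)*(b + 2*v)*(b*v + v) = b^4*v - b^3*v^2 + b^3*v - 4*b^2*v^3 - b^2*v^2 + 4*b*v^4 - 4*b*v^3 + 4*v^4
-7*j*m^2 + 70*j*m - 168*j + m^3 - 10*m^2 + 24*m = (-7*j + m)*(m - 6)*(m - 4)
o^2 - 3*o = o*(o - 3)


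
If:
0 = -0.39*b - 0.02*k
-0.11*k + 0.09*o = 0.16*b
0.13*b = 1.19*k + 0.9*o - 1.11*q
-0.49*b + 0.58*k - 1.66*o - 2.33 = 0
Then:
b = 0.09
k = -1.83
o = -2.07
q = -3.65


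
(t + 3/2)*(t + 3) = t^2 + 9*t/2 + 9/2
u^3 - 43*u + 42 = (u - 6)*(u - 1)*(u + 7)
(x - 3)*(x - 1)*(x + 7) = x^3 + 3*x^2 - 25*x + 21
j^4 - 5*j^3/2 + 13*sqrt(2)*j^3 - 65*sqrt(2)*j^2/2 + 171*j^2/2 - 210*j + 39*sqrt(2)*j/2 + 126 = (j - 3/2)*(j - 1)*(j + 6*sqrt(2))*(j + 7*sqrt(2))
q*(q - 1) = q^2 - q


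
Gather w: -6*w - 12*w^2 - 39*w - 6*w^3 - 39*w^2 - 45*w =-6*w^3 - 51*w^2 - 90*w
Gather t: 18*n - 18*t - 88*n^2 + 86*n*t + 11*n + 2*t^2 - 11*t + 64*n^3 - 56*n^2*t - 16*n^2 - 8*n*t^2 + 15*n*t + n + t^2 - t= 64*n^3 - 104*n^2 + 30*n + t^2*(3 - 8*n) + t*(-56*n^2 + 101*n - 30)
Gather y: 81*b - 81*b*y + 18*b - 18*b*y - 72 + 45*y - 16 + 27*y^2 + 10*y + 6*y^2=99*b + 33*y^2 + y*(55 - 99*b) - 88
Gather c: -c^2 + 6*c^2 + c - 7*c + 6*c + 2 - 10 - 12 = 5*c^2 - 20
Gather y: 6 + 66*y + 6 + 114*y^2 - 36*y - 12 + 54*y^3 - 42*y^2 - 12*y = 54*y^3 + 72*y^2 + 18*y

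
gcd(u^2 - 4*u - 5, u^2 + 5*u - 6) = 1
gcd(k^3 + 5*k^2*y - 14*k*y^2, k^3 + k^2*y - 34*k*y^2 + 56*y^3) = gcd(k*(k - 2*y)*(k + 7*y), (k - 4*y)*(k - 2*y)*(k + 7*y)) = -k^2 - 5*k*y + 14*y^2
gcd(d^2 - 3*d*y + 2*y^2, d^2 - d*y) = -d + y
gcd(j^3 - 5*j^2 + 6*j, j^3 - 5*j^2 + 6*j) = j^3 - 5*j^2 + 6*j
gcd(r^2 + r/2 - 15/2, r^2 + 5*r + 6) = r + 3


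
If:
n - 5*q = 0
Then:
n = 5*q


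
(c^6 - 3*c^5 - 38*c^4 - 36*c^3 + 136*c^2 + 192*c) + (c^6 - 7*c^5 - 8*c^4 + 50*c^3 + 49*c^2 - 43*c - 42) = 2*c^6 - 10*c^5 - 46*c^4 + 14*c^3 + 185*c^2 + 149*c - 42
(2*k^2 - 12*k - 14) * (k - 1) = 2*k^3 - 14*k^2 - 2*k + 14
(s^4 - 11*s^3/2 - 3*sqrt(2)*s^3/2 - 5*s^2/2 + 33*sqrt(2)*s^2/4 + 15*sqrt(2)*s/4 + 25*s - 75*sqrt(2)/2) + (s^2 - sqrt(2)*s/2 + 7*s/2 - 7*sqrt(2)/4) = s^4 - 11*s^3/2 - 3*sqrt(2)*s^3/2 - 3*s^2/2 + 33*sqrt(2)*s^2/4 + 13*sqrt(2)*s/4 + 57*s/2 - 157*sqrt(2)/4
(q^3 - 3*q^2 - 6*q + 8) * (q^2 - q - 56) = q^5 - 4*q^4 - 59*q^3 + 182*q^2 + 328*q - 448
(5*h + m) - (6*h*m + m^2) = -6*h*m + 5*h - m^2 + m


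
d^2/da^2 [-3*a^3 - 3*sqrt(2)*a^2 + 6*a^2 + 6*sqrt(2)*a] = -18*a - 6*sqrt(2) + 12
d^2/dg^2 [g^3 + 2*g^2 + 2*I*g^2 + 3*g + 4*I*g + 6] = 6*g + 4 + 4*I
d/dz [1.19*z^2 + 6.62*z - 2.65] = 2.38*z + 6.62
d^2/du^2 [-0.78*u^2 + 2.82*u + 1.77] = -1.56000000000000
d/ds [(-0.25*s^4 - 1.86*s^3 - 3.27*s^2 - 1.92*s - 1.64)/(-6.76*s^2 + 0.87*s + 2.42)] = (3.38*s^5 + 11.9211*s^4 - 5.6564*s^3 - 29.3277*s^2 - 37.9996*s - 3.2196)/(45.6976*s^4 - 11.7624*s^3 - 31.9615*s^2 + 4.2108*s + 5.8564)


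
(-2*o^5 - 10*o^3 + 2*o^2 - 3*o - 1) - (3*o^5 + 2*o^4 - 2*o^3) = -5*o^5 - 2*o^4 - 8*o^3 + 2*o^2 - 3*o - 1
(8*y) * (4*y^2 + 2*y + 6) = 32*y^3 + 16*y^2 + 48*y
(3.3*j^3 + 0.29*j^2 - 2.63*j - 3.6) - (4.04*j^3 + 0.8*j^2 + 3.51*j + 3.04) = -0.74*j^3 - 0.51*j^2 - 6.14*j - 6.64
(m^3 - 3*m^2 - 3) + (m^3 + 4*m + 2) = 2*m^3 - 3*m^2 + 4*m - 1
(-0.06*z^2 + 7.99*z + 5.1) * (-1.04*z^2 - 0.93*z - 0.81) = 0.0624*z^4 - 8.2538*z^3 - 12.6861*z^2 - 11.2149*z - 4.131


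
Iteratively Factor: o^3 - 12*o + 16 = (o - 2)*(o^2 + 2*o - 8) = (o - 2)*(o + 4)*(o - 2)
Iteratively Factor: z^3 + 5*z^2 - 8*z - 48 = (z - 3)*(z^2 + 8*z + 16) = (z - 3)*(z + 4)*(z + 4)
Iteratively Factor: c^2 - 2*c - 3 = (c - 3)*(c + 1)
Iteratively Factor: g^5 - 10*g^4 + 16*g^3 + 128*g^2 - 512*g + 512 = (g - 4)*(g^4 - 6*g^3 - 8*g^2 + 96*g - 128) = (g - 4)^2*(g^3 - 2*g^2 - 16*g + 32) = (g - 4)^2*(g + 4)*(g^2 - 6*g + 8) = (g - 4)^3*(g + 4)*(g - 2)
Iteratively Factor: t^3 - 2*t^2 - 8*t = (t - 4)*(t^2 + 2*t) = (t - 4)*(t + 2)*(t)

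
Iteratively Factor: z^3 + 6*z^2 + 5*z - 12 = (z - 1)*(z^2 + 7*z + 12) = (z - 1)*(z + 3)*(z + 4)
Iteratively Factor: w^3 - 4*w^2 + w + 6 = (w + 1)*(w^2 - 5*w + 6) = (w - 2)*(w + 1)*(w - 3)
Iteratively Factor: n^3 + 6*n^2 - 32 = (n + 4)*(n^2 + 2*n - 8) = (n + 4)^2*(n - 2)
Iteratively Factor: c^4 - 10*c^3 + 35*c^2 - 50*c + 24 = (c - 2)*(c^3 - 8*c^2 + 19*c - 12) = (c - 2)*(c - 1)*(c^2 - 7*c + 12) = (c - 4)*(c - 2)*(c - 1)*(c - 3)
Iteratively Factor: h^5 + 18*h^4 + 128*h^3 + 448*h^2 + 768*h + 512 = (h + 4)*(h^4 + 14*h^3 + 72*h^2 + 160*h + 128) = (h + 4)^2*(h^3 + 10*h^2 + 32*h + 32) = (h + 4)^3*(h^2 + 6*h + 8) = (h + 4)^4*(h + 2)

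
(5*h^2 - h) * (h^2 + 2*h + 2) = 5*h^4 + 9*h^3 + 8*h^2 - 2*h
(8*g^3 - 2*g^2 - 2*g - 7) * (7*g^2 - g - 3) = 56*g^5 - 22*g^4 - 36*g^3 - 41*g^2 + 13*g + 21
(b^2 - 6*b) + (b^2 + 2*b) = 2*b^2 - 4*b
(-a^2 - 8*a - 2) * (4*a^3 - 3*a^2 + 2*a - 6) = -4*a^5 - 29*a^4 + 14*a^3 - 4*a^2 + 44*a + 12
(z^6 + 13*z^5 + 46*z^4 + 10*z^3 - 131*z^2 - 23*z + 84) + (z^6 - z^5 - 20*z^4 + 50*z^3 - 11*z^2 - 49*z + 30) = 2*z^6 + 12*z^5 + 26*z^4 + 60*z^3 - 142*z^2 - 72*z + 114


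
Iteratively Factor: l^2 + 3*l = (l + 3)*(l)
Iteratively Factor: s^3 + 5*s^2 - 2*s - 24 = (s - 2)*(s^2 + 7*s + 12) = (s - 2)*(s + 3)*(s + 4)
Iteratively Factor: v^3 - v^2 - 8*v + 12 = (v - 2)*(v^2 + v - 6) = (v - 2)^2*(v + 3)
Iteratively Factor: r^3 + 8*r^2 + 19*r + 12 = (r + 3)*(r^2 + 5*r + 4) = (r + 1)*(r + 3)*(r + 4)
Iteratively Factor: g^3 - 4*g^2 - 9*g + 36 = (g - 4)*(g^2 - 9) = (g - 4)*(g + 3)*(g - 3)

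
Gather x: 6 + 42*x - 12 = 42*x - 6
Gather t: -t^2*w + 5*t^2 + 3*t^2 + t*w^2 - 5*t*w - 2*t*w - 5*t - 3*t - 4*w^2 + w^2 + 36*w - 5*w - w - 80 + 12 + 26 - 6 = t^2*(8 - w) + t*(w^2 - 7*w - 8) - 3*w^2 + 30*w - 48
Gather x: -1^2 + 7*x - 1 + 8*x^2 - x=8*x^2 + 6*x - 2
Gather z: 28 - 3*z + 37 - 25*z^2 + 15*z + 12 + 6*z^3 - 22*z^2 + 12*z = 6*z^3 - 47*z^2 + 24*z + 77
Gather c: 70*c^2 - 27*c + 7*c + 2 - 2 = 70*c^2 - 20*c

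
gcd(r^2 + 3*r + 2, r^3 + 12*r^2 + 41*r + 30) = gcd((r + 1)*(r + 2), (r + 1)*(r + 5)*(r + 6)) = r + 1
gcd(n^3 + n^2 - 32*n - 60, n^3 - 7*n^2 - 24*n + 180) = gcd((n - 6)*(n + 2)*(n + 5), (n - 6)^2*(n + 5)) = n^2 - n - 30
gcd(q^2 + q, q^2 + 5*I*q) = q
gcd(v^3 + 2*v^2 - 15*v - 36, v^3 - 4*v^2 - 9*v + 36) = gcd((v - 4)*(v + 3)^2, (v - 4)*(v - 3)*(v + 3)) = v^2 - v - 12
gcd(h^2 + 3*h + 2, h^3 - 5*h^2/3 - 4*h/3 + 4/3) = h + 1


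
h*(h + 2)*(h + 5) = h^3 + 7*h^2 + 10*h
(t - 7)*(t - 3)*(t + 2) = t^3 - 8*t^2 + t + 42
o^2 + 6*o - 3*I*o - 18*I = (o + 6)*(o - 3*I)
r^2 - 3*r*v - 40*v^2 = (r - 8*v)*(r + 5*v)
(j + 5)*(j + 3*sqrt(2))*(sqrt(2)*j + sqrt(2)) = sqrt(2)*j^3 + 6*j^2 + 6*sqrt(2)*j^2 + 5*sqrt(2)*j + 36*j + 30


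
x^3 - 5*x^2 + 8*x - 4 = (x - 2)^2*(x - 1)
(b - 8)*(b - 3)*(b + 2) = b^3 - 9*b^2 + 2*b + 48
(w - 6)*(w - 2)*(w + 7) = w^3 - w^2 - 44*w + 84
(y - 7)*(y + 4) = y^2 - 3*y - 28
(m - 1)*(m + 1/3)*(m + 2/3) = m^3 - 7*m/9 - 2/9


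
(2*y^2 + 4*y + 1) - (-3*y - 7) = 2*y^2 + 7*y + 8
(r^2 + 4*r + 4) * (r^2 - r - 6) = r^4 + 3*r^3 - 6*r^2 - 28*r - 24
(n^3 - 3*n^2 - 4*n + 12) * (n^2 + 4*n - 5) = n^5 + n^4 - 21*n^3 + 11*n^2 + 68*n - 60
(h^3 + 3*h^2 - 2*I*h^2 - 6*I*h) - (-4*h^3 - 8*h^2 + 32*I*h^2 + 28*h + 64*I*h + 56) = 5*h^3 + 11*h^2 - 34*I*h^2 - 28*h - 70*I*h - 56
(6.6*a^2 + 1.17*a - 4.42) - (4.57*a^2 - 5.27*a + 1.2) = 2.03*a^2 + 6.44*a - 5.62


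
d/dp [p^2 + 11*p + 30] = 2*p + 11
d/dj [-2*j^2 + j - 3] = 1 - 4*j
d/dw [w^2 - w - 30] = 2*w - 1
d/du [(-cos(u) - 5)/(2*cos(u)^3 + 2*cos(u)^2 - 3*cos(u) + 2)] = 4*(-23*cos(u) - 16*cos(2*u) - cos(3*u) + 1)*sin(u)/(-4*sin(u)^2 - 3*cos(u) + cos(3*u) + 8)^2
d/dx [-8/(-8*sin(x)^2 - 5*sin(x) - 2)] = -8*(16*sin(x) + 5)*cos(x)/(8*sin(x)^2 + 5*sin(x) + 2)^2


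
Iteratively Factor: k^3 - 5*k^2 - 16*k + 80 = (k - 4)*(k^2 - k - 20) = (k - 5)*(k - 4)*(k + 4)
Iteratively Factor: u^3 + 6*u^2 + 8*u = (u + 2)*(u^2 + 4*u) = (u + 2)*(u + 4)*(u)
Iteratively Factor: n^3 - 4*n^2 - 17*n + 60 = (n - 3)*(n^2 - n - 20) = (n - 5)*(n - 3)*(n + 4)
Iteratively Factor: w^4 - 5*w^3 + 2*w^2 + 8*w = (w)*(w^3 - 5*w^2 + 2*w + 8) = w*(w - 2)*(w^2 - 3*w - 4) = w*(w - 2)*(w + 1)*(w - 4)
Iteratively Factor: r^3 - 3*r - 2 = (r + 1)*(r^2 - r - 2) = (r - 2)*(r + 1)*(r + 1)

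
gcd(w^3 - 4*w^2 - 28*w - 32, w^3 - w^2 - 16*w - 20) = w^2 + 4*w + 4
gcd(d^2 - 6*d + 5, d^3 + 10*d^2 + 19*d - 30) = d - 1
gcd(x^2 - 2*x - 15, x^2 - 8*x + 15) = x - 5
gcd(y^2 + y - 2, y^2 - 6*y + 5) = y - 1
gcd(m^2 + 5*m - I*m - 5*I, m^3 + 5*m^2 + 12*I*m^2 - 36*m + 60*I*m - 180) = m + 5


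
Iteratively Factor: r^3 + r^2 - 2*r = (r - 1)*(r^2 + 2*r) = r*(r - 1)*(r + 2)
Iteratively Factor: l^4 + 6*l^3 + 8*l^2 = (l + 2)*(l^3 + 4*l^2) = l*(l + 2)*(l^2 + 4*l) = l^2*(l + 2)*(l + 4)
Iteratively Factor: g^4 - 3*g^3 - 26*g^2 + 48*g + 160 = (g - 4)*(g^3 + g^2 - 22*g - 40) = (g - 5)*(g - 4)*(g^2 + 6*g + 8) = (g - 5)*(g - 4)*(g + 4)*(g + 2)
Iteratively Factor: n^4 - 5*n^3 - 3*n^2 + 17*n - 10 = (n + 2)*(n^3 - 7*n^2 + 11*n - 5) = (n - 1)*(n + 2)*(n^2 - 6*n + 5) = (n - 1)^2*(n + 2)*(n - 5)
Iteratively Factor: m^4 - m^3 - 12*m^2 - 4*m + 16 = (m - 4)*(m^3 + 3*m^2 - 4) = (m - 4)*(m + 2)*(m^2 + m - 2) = (m - 4)*(m - 1)*(m + 2)*(m + 2)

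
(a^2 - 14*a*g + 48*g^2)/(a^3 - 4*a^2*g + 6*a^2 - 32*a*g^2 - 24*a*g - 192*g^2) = (a - 6*g)/(a^2 + 4*a*g + 6*a + 24*g)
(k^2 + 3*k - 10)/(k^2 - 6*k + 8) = (k + 5)/(k - 4)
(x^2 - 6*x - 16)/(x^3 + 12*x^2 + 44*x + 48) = (x - 8)/(x^2 + 10*x + 24)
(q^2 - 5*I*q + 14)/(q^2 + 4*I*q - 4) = (q - 7*I)/(q + 2*I)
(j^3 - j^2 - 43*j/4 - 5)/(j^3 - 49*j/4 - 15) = (2*j + 1)/(2*j + 3)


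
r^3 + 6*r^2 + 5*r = r*(r + 1)*(r + 5)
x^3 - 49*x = x*(x - 7)*(x + 7)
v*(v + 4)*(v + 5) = v^3 + 9*v^2 + 20*v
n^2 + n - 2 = (n - 1)*(n + 2)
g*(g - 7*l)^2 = g^3 - 14*g^2*l + 49*g*l^2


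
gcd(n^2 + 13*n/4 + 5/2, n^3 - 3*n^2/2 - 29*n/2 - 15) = n + 2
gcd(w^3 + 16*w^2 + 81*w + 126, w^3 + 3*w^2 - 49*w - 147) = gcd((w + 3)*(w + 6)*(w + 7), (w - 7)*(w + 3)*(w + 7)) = w^2 + 10*w + 21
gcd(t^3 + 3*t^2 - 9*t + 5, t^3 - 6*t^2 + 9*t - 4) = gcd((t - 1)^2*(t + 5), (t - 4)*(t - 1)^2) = t^2 - 2*t + 1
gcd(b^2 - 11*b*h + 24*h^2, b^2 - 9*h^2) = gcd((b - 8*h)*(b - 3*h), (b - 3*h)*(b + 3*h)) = b - 3*h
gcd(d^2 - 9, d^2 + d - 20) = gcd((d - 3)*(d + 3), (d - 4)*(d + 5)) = 1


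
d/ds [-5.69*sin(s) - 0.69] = -5.69*cos(s)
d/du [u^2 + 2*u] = 2*u + 2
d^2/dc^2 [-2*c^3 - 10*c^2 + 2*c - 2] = -12*c - 20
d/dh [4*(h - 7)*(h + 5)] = 8*h - 8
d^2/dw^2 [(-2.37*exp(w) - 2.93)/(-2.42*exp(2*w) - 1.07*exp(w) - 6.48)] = (13.879668*exp(4*w) + 62.5001300000001*exp(3*w) - 200.231526*exp(2*w) - 196.866427*exp(w) + 79.2018)*exp(w)/(14.172488*exp(6*w) + 18.799044*exp(5*w) + 122.16039*exp(4*w) + 101.900915*exp(3*w) + 327.10716*exp(2*w) + 134.789184*exp(w) + 272.097792)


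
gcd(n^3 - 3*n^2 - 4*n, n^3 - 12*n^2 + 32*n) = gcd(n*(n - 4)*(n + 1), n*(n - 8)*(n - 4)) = n^2 - 4*n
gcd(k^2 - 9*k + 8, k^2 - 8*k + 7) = k - 1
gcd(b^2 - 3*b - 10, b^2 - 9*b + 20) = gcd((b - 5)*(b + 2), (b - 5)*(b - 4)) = b - 5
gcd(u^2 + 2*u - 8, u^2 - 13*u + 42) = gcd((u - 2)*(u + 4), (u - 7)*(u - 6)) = 1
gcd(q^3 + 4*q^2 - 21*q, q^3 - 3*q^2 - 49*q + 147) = q^2 + 4*q - 21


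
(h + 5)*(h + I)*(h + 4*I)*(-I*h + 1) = -I*h^4 + 6*h^3 - 5*I*h^3 + 30*h^2 + 9*I*h^2 - 4*h + 45*I*h - 20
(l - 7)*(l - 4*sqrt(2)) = l^2 - 7*l - 4*sqrt(2)*l + 28*sqrt(2)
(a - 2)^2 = a^2 - 4*a + 4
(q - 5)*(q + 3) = q^2 - 2*q - 15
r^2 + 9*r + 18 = (r + 3)*(r + 6)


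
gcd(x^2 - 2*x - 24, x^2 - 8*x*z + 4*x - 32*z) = x + 4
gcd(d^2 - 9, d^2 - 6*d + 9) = d - 3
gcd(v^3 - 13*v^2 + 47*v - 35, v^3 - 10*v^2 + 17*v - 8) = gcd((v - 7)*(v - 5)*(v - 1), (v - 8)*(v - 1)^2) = v - 1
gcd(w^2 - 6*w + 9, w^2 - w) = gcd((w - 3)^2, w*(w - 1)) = 1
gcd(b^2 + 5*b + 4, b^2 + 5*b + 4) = b^2 + 5*b + 4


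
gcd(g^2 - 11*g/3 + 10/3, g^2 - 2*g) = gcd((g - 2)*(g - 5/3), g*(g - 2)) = g - 2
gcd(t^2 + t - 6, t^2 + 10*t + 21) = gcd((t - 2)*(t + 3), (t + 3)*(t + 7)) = t + 3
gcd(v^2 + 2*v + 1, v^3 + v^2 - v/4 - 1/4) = v + 1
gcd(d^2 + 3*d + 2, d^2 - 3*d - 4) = d + 1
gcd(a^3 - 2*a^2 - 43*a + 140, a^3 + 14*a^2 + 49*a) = a + 7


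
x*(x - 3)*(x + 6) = x^3 + 3*x^2 - 18*x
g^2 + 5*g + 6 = (g + 2)*(g + 3)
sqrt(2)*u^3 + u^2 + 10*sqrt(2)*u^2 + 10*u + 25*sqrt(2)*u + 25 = (u + 5)^2*(sqrt(2)*u + 1)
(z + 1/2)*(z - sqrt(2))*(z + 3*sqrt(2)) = z^3 + z^2/2 + 2*sqrt(2)*z^2 - 6*z + sqrt(2)*z - 3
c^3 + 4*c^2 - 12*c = c*(c - 2)*(c + 6)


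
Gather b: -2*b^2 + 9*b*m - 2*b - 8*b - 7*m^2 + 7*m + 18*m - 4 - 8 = -2*b^2 + b*(9*m - 10) - 7*m^2 + 25*m - 12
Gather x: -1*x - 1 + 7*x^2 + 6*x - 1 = 7*x^2 + 5*x - 2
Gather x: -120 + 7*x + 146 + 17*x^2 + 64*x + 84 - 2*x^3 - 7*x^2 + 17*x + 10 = -2*x^3 + 10*x^2 + 88*x + 120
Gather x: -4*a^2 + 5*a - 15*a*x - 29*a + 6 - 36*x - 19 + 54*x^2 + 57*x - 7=-4*a^2 - 24*a + 54*x^2 + x*(21 - 15*a) - 20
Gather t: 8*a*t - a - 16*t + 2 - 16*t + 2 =-a + t*(8*a - 32) + 4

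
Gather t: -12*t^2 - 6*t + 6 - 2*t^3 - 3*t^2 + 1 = -2*t^3 - 15*t^2 - 6*t + 7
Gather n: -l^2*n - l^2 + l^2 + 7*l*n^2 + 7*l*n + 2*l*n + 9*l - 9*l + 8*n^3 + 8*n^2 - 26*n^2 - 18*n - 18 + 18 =8*n^3 + n^2*(7*l - 18) + n*(-l^2 + 9*l - 18)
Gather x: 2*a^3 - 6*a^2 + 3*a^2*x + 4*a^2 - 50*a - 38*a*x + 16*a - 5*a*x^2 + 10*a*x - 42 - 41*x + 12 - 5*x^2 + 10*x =2*a^3 - 2*a^2 - 34*a + x^2*(-5*a - 5) + x*(3*a^2 - 28*a - 31) - 30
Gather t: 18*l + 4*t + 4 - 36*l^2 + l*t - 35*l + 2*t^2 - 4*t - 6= -36*l^2 + l*t - 17*l + 2*t^2 - 2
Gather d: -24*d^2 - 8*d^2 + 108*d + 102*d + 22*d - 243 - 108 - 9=-32*d^2 + 232*d - 360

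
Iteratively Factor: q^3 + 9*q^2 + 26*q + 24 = (q + 4)*(q^2 + 5*q + 6) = (q + 2)*(q + 4)*(q + 3)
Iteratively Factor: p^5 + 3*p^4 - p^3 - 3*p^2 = (p + 3)*(p^4 - p^2) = p*(p + 3)*(p^3 - p) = p*(p + 1)*(p + 3)*(p^2 - p) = p*(p - 1)*(p + 1)*(p + 3)*(p)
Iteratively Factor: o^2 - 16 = (o + 4)*(o - 4)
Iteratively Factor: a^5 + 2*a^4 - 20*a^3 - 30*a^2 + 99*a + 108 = (a + 3)*(a^4 - a^3 - 17*a^2 + 21*a + 36) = (a + 3)*(a + 4)*(a^3 - 5*a^2 + 3*a + 9) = (a - 3)*(a + 3)*(a + 4)*(a^2 - 2*a - 3) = (a - 3)*(a + 1)*(a + 3)*(a + 4)*(a - 3)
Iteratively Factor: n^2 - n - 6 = (n + 2)*(n - 3)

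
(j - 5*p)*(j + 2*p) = j^2 - 3*j*p - 10*p^2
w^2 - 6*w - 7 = (w - 7)*(w + 1)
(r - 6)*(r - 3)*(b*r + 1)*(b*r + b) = b^2*r^4 - 8*b^2*r^3 + 9*b^2*r^2 + 18*b^2*r + b*r^3 - 8*b*r^2 + 9*b*r + 18*b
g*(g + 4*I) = g^2 + 4*I*g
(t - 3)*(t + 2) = t^2 - t - 6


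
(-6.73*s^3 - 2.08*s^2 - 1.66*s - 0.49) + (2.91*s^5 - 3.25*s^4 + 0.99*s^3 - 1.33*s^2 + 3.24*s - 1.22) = 2.91*s^5 - 3.25*s^4 - 5.74*s^3 - 3.41*s^2 + 1.58*s - 1.71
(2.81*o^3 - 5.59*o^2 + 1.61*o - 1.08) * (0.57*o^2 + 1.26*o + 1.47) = 1.6017*o^5 + 0.3543*o^4 - 1.995*o^3 - 6.8043*o^2 + 1.0059*o - 1.5876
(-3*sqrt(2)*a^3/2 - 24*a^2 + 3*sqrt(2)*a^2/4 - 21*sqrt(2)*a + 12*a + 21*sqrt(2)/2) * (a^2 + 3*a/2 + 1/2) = -3*sqrt(2)*a^5/2 - 24*a^4 - 3*sqrt(2)*a^4/2 - 165*sqrt(2)*a^3/8 - 24*a^3 - 165*sqrt(2)*a^2/8 + 6*a^2 + 6*a + 21*sqrt(2)*a/4 + 21*sqrt(2)/4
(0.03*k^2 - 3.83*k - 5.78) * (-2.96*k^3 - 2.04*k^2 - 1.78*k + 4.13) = -0.0888*k^5 + 11.2756*k^4 + 24.8686*k^3 + 18.7325*k^2 - 5.5295*k - 23.8714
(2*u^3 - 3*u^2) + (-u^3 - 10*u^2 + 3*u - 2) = u^3 - 13*u^2 + 3*u - 2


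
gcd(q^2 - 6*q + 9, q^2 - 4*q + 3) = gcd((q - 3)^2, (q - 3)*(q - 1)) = q - 3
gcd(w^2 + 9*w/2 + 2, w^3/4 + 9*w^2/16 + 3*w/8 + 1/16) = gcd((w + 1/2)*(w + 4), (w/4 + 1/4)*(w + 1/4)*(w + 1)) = 1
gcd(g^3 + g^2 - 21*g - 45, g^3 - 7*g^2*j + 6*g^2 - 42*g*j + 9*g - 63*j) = g^2 + 6*g + 9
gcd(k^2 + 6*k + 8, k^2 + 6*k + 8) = k^2 + 6*k + 8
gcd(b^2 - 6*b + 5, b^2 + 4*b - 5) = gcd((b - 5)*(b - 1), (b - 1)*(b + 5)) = b - 1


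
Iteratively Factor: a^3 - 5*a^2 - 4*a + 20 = (a - 5)*(a^2 - 4) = (a - 5)*(a + 2)*(a - 2)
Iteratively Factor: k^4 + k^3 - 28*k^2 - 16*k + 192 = (k + 4)*(k^3 - 3*k^2 - 16*k + 48) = (k - 3)*(k + 4)*(k^2 - 16) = (k - 3)*(k + 4)^2*(k - 4)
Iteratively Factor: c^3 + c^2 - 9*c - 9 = (c + 1)*(c^2 - 9) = (c - 3)*(c + 1)*(c + 3)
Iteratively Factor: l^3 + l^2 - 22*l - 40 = (l + 2)*(l^2 - l - 20) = (l - 5)*(l + 2)*(l + 4)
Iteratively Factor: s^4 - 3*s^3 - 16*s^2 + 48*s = (s - 4)*(s^3 + s^2 - 12*s) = (s - 4)*(s + 4)*(s^2 - 3*s) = (s - 4)*(s - 3)*(s + 4)*(s)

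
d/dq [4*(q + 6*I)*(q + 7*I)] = 8*q + 52*I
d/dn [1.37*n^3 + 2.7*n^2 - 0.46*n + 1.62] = 4.11*n^2 + 5.4*n - 0.46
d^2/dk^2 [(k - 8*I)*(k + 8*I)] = 2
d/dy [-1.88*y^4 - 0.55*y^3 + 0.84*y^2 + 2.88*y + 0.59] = -7.52*y^3 - 1.65*y^2 + 1.68*y + 2.88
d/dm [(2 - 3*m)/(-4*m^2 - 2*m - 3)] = (-12*m^2 + 16*m + 13)/(16*m^4 + 16*m^3 + 28*m^2 + 12*m + 9)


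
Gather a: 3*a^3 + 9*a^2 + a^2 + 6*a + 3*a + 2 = 3*a^3 + 10*a^2 + 9*a + 2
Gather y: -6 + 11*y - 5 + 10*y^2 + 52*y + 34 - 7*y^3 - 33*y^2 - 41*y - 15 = -7*y^3 - 23*y^2 + 22*y + 8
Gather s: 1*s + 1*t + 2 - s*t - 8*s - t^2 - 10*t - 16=s*(-t - 7) - t^2 - 9*t - 14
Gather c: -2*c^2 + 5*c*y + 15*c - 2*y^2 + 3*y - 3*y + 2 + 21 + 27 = -2*c^2 + c*(5*y + 15) - 2*y^2 + 50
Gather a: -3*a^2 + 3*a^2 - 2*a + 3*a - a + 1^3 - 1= 0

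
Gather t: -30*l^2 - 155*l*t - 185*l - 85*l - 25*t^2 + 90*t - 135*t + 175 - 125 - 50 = -30*l^2 - 270*l - 25*t^2 + t*(-155*l - 45)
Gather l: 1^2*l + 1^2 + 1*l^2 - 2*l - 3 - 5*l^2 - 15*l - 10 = -4*l^2 - 16*l - 12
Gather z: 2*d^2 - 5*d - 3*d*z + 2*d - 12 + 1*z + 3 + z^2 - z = 2*d^2 - 3*d*z - 3*d + z^2 - 9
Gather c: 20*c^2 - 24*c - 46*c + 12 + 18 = 20*c^2 - 70*c + 30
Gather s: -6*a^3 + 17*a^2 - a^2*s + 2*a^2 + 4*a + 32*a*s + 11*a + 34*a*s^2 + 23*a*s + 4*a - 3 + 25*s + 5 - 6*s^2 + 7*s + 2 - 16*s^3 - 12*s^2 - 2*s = -6*a^3 + 19*a^2 + 19*a - 16*s^3 + s^2*(34*a - 18) + s*(-a^2 + 55*a + 30) + 4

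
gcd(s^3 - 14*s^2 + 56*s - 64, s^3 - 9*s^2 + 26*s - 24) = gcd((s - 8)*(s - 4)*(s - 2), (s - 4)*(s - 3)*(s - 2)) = s^2 - 6*s + 8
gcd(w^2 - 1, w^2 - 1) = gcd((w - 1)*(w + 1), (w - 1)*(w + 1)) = w^2 - 1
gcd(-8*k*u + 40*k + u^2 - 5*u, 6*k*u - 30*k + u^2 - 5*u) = u - 5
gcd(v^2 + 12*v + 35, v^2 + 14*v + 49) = v + 7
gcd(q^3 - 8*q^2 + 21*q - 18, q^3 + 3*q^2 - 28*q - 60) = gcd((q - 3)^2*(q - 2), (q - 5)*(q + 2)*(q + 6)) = 1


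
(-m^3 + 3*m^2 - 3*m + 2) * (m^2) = -m^5 + 3*m^4 - 3*m^3 + 2*m^2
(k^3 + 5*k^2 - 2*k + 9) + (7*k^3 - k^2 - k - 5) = 8*k^3 + 4*k^2 - 3*k + 4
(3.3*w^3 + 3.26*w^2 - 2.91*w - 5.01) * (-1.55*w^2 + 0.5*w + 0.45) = -5.115*w^5 - 3.403*w^4 + 7.6255*w^3 + 7.7775*w^2 - 3.8145*w - 2.2545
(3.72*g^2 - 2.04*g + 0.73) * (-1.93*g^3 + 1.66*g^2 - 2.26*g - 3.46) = -7.1796*g^5 + 10.1124*g^4 - 13.2025*g^3 - 7.049*g^2 + 5.4086*g - 2.5258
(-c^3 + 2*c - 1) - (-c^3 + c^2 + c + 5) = -c^2 + c - 6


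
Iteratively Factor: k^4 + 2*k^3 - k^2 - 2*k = (k)*(k^3 + 2*k^2 - k - 2) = k*(k + 2)*(k^2 - 1) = k*(k + 1)*(k + 2)*(k - 1)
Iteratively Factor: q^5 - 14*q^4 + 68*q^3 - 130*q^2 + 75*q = (q - 3)*(q^4 - 11*q^3 + 35*q^2 - 25*q) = q*(q - 3)*(q^3 - 11*q^2 + 35*q - 25) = q*(q - 3)*(q - 1)*(q^2 - 10*q + 25) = q*(q - 5)*(q - 3)*(q - 1)*(q - 5)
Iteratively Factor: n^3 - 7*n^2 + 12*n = (n)*(n^2 - 7*n + 12) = n*(n - 3)*(n - 4)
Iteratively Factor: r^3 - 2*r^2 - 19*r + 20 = (r - 1)*(r^2 - r - 20) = (r - 5)*(r - 1)*(r + 4)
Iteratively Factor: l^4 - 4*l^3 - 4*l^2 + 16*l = (l)*(l^3 - 4*l^2 - 4*l + 16) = l*(l + 2)*(l^2 - 6*l + 8) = l*(l - 2)*(l + 2)*(l - 4)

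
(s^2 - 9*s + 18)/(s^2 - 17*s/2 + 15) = 2*(s - 3)/(2*s - 5)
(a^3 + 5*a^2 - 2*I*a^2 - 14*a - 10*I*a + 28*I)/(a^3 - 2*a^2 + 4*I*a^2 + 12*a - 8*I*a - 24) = (a + 7)/(a + 6*I)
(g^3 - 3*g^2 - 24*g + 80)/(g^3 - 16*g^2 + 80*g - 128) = (g + 5)/(g - 8)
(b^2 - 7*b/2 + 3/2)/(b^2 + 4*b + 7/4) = 2*(2*b^2 - 7*b + 3)/(4*b^2 + 16*b + 7)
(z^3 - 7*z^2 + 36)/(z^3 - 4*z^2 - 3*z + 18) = (z - 6)/(z - 3)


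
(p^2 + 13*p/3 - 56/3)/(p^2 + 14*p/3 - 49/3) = (3*p - 8)/(3*p - 7)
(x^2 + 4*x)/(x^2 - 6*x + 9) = x*(x + 4)/(x^2 - 6*x + 9)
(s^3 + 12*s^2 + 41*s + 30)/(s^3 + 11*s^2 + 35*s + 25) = (s + 6)/(s + 5)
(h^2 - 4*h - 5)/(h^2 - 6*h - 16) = (-h^2 + 4*h + 5)/(-h^2 + 6*h + 16)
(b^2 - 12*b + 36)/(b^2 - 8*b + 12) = (b - 6)/(b - 2)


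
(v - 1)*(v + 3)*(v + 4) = v^3 + 6*v^2 + 5*v - 12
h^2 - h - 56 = (h - 8)*(h + 7)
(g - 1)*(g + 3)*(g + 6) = g^3 + 8*g^2 + 9*g - 18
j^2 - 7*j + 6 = (j - 6)*(j - 1)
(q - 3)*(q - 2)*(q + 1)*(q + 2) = q^4 - 2*q^3 - 7*q^2 + 8*q + 12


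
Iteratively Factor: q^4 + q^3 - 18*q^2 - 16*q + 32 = (q - 1)*(q^3 + 2*q^2 - 16*q - 32) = (q - 1)*(q + 4)*(q^2 - 2*q - 8) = (q - 1)*(q + 2)*(q + 4)*(q - 4)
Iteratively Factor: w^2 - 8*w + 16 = (w - 4)*(w - 4)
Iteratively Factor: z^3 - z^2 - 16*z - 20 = (z + 2)*(z^2 - 3*z - 10) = (z - 5)*(z + 2)*(z + 2)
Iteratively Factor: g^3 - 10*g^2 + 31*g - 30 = (g - 2)*(g^2 - 8*g + 15) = (g - 5)*(g - 2)*(g - 3)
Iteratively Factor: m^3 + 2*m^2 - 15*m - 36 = (m + 3)*(m^2 - m - 12) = (m + 3)^2*(m - 4)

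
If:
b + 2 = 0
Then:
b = -2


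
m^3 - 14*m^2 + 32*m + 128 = (m - 8)^2*(m + 2)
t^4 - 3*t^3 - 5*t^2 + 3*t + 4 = (t - 4)*(t - 1)*(t + 1)^2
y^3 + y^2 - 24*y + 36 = (y - 3)*(y - 2)*(y + 6)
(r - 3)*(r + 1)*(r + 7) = r^3 + 5*r^2 - 17*r - 21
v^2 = v^2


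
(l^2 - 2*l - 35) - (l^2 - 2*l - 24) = -11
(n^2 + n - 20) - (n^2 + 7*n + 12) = -6*n - 32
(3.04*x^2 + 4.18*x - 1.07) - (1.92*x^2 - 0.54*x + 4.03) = 1.12*x^2 + 4.72*x - 5.1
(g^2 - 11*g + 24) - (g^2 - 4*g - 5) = 29 - 7*g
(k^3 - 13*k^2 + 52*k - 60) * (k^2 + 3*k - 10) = k^5 - 10*k^4 + 3*k^3 + 226*k^2 - 700*k + 600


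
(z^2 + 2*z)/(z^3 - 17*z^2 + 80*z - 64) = z*(z + 2)/(z^3 - 17*z^2 + 80*z - 64)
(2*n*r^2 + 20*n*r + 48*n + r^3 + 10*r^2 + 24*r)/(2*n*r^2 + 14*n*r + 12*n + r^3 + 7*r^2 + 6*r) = (r + 4)/(r + 1)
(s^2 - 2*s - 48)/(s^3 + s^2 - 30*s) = (s - 8)/(s*(s - 5))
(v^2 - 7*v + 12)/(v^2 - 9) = (v - 4)/(v + 3)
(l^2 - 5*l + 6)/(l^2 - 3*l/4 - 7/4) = 4*(-l^2 + 5*l - 6)/(-4*l^2 + 3*l + 7)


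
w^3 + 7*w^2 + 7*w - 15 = (w - 1)*(w + 3)*(w + 5)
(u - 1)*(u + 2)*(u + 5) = u^3 + 6*u^2 + 3*u - 10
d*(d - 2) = d^2 - 2*d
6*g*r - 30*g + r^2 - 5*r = (6*g + r)*(r - 5)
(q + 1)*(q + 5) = q^2 + 6*q + 5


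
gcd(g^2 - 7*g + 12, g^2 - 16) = g - 4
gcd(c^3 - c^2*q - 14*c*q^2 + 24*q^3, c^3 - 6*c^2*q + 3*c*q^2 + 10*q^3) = -c + 2*q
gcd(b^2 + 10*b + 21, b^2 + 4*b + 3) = b + 3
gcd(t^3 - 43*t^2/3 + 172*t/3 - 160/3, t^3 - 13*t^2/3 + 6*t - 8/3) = t - 4/3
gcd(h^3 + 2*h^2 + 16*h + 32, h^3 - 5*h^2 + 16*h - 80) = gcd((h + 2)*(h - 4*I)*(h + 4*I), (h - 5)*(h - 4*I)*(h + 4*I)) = h^2 + 16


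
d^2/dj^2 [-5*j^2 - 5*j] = -10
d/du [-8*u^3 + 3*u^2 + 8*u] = -24*u^2 + 6*u + 8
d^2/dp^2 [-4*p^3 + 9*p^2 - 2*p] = 18 - 24*p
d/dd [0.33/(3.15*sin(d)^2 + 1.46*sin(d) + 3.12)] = -(2.079*sin(d) + 0.4818)*cos(d)/(3.15*sin(d)^2 + 1.46*sin(d) + 3.12)^2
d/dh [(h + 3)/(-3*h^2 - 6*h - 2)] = (-3*h^2 - 6*h + 6*(h + 1)*(h + 3) - 2)/(3*h^2 + 6*h + 2)^2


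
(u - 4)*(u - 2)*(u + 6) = u^3 - 28*u + 48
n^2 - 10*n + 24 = (n - 6)*(n - 4)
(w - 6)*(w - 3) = w^2 - 9*w + 18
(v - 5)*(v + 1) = v^2 - 4*v - 5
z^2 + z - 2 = (z - 1)*(z + 2)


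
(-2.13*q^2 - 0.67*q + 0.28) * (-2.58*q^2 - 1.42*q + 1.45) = 5.4954*q^4 + 4.7532*q^3 - 2.8595*q^2 - 1.3691*q + 0.406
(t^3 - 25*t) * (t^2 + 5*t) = t^5 + 5*t^4 - 25*t^3 - 125*t^2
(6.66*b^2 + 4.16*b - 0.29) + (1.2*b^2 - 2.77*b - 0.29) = 7.86*b^2 + 1.39*b - 0.58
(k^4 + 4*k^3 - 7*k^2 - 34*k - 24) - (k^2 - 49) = k^4 + 4*k^3 - 8*k^2 - 34*k + 25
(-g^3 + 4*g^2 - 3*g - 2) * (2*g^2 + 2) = -2*g^5 + 8*g^4 - 8*g^3 + 4*g^2 - 6*g - 4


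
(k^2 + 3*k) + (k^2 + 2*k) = 2*k^2 + 5*k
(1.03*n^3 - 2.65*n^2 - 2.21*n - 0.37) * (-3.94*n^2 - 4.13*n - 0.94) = -4.0582*n^5 + 6.1871*n^4 + 18.6837*n^3 + 13.0761*n^2 + 3.6055*n + 0.3478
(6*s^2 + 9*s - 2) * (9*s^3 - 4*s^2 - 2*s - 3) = 54*s^5 + 57*s^4 - 66*s^3 - 28*s^2 - 23*s + 6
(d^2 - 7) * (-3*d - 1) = -3*d^3 - d^2 + 21*d + 7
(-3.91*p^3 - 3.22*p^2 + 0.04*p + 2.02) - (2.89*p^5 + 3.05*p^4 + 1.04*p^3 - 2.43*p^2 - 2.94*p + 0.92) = -2.89*p^5 - 3.05*p^4 - 4.95*p^3 - 0.79*p^2 + 2.98*p + 1.1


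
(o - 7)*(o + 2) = o^2 - 5*o - 14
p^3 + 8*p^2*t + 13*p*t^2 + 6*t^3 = (p + t)^2*(p + 6*t)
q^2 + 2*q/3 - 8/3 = (q - 4/3)*(q + 2)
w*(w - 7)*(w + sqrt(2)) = w^3 - 7*w^2 + sqrt(2)*w^2 - 7*sqrt(2)*w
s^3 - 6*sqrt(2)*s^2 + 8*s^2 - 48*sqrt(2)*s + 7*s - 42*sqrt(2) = (s + 1)*(s + 7)*(s - 6*sqrt(2))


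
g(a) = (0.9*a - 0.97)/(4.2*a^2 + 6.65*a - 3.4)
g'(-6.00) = -0.02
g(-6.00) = -0.06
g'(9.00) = -0.00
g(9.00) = 0.02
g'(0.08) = 0.50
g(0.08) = 0.32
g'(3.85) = -0.00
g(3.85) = 0.03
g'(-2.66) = -0.60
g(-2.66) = -0.39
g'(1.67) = 0.02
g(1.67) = 0.03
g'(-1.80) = -7.58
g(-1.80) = 1.47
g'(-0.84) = -0.17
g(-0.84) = 0.29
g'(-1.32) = -0.59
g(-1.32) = 0.44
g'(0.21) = 1.49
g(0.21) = 0.43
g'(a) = (-8.4*a - 6.65)*(0.9*a - 0.97)/(4.2*a^2 + 6.65*a - 3.4)^2 + 0.9/(4.2*a^2 + 6.65*a - 3.4) = (-3.78*a^2 + 8.148*a + 3.3905)/(17.64*a^4 + 55.86*a^3 + 15.6625*a^2 - 45.22*a + 11.56)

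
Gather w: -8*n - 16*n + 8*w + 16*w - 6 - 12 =-24*n + 24*w - 18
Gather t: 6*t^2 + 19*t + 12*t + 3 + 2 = 6*t^2 + 31*t + 5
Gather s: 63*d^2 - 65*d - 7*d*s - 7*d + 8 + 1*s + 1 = 63*d^2 - 72*d + s*(1 - 7*d) + 9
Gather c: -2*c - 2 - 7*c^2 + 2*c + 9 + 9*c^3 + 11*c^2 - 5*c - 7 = 9*c^3 + 4*c^2 - 5*c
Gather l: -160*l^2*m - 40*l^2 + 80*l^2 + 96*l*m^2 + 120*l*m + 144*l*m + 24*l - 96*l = l^2*(40 - 160*m) + l*(96*m^2 + 264*m - 72)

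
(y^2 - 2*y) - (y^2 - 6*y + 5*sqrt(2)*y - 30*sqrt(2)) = -5*sqrt(2)*y + 4*y + 30*sqrt(2)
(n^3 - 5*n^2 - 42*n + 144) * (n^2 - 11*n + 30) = n^5 - 16*n^4 + 43*n^3 + 456*n^2 - 2844*n + 4320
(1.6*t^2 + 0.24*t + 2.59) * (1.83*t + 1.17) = 2.928*t^3 + 2.3112*t^2 + 5.0205*t + 3.0303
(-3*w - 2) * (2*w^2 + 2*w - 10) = -6*w^3 - 10*w^2 + 26*w + 20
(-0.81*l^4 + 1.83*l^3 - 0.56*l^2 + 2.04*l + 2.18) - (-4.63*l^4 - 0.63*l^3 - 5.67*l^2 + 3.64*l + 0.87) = 3.82*l^4 + 2.46*l^3 + 5.11*l^2 - 1.6*l + 1.31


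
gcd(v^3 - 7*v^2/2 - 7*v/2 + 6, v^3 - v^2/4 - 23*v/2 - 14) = v - 4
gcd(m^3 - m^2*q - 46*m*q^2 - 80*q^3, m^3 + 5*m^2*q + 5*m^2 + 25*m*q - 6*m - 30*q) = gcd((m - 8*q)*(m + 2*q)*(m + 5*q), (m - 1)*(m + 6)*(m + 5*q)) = m + 5*q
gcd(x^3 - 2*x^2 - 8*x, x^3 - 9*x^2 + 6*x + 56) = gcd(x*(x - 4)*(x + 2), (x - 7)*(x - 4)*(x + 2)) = x^2 - 2*x - 8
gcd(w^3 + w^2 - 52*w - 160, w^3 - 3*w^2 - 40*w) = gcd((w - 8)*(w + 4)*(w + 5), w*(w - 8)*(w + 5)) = w^2 - 3*w - 40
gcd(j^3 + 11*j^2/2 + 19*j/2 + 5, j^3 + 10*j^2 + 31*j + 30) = j + 2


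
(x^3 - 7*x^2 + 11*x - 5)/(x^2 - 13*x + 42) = (x^3 - 7*x^2 + 11*x - 5)/(x^2 - 13*x + 42)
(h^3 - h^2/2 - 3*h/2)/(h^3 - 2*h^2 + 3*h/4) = 2*(h + 1)/(2*h - 1)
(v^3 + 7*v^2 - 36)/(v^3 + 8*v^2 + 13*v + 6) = (v^2 + v - 6)/(v^2 + 2*v + 1)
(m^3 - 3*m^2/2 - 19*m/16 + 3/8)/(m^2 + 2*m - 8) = (m^2 + m/2 - 3/16)/(m + 4)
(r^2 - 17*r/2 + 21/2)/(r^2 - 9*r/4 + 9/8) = 4*(r - 7)/(4*r - 3)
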